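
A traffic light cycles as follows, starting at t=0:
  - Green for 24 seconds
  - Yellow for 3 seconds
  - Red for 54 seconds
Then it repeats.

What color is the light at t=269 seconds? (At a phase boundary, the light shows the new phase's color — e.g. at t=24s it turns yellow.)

Cycle length = 24 + 3 + 54 = 81s
t = 269, phase_t = 269 mod 81 = 26
24 <= 26 < 27 (yellow end) → YELLOW

Answer: yellow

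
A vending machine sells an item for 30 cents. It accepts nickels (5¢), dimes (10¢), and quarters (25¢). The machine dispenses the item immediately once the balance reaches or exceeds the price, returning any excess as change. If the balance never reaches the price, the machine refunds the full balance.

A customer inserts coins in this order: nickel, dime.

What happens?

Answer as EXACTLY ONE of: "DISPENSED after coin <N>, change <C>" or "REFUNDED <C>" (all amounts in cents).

Answer: REFUNDED 15

Derivation:
Price: 30¢
Coin 1 (nickel, 5¢): balance = 5¢
Coin 2 (dime, 10¢): balance = 15¢
All coins inserted, balance 15¢ < price 30¢ → REFUND 15¢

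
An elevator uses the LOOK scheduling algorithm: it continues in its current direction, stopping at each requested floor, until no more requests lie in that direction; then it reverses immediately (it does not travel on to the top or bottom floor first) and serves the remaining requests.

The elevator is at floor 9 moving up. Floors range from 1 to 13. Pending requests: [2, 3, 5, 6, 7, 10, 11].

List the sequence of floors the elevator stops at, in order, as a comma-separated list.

Current: 9, moving UP
Serve above first (ascending): [10, 11]
Then reverse, serve below (descending): [7, 6, 5, 3, 2]

Answer: 10, 11, 7, 6, 5, 3, 2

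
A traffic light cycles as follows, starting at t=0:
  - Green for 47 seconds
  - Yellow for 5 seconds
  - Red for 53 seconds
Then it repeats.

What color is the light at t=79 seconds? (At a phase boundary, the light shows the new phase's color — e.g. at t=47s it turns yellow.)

Answer: red

Derivation:
Cycle length = 47 + 5 + 53 = 105s
t = 79, phase_t = 79 mod 105 = 79
79 >= 52 → RED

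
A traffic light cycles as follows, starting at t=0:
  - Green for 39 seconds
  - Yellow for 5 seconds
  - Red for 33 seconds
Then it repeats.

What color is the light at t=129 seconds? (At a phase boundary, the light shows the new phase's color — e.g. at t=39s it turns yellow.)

Answer: red

Derivation:
Cycle length = 39 + 5 + 33 = 77s
t = 129, phase_t = 129 mod 77 = 52
52 >= 44 → RED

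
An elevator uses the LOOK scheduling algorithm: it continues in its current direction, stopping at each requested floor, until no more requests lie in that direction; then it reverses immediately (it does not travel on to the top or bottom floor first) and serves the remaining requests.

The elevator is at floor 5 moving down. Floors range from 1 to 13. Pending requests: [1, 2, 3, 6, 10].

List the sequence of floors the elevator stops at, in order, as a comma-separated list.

Current: 5, moving DOWN
Serve below first (descending): [3, 2, 1]
Then reverse, serve above (ascending): [6, 10]

Answer: 3, 2, 1, 6, 10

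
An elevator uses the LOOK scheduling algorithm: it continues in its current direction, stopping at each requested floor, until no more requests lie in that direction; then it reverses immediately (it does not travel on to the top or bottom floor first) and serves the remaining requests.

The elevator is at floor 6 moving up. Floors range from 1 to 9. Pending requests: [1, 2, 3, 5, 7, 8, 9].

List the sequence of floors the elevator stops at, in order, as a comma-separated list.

Current: 6, moving UP
Serve above first (ascending): [7, 8, 9]
Then reverse, serve below (descending): [5, 3, 2, 1]

Answer: 7, 8, 9, 5, 3, 2, 1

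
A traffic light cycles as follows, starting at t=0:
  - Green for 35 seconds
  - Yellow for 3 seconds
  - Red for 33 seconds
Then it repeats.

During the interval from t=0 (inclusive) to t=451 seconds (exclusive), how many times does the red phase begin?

Cycle = 35+3+33 = 71s
red phase starts at t = k*71 + 38 for k=0,1,2,...
Need k*71+38 < 451 → k < 5.817
k ∈ {0, ..., 5} → 6 starts

Answer: 6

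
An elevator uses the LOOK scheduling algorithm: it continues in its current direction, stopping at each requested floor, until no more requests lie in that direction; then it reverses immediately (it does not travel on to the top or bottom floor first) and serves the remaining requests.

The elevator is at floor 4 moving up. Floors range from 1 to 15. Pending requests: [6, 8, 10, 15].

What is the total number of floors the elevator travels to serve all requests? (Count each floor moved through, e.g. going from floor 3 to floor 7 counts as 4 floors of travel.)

Start at floor 4 moving up, LOOK stop order: [6, 8, 10, 15]
  4 → 6: |6-4| = 2, total = 2
  6 → 8: |8-6| = 2, total = 4
  8 → 10: |10-8| = 2, total = 6
  10 → 15: |15-10| = 5, total = 11

Answer: 11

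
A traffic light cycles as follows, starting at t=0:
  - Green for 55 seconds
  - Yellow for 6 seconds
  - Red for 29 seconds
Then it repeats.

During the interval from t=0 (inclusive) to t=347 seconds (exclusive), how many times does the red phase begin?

Cycle = 55+6+29 = 90s
red phase starts at t = k*90 + 61 for k=0,1,2,...
Need k*90+61 < 347 → k < 3.178
k ∈ {0, ..., 3} → 4 starts

Answer: 4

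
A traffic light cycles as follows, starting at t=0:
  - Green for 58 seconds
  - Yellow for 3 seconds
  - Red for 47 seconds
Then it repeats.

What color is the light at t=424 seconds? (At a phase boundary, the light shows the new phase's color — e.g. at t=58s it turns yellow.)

Answer: red

Derivation:
Cycle length = 58 + 3 + 47 = 108s
t = 424, phase_t = 424 mod 108 = 100
100 >= 61 → RED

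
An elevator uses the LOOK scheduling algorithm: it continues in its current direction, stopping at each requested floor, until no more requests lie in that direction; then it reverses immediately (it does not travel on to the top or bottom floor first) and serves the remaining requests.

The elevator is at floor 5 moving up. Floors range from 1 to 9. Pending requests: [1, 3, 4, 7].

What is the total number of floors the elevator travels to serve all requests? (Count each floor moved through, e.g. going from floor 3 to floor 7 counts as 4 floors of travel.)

Start at floor 5 moving up, LOOK stop order: [7, 4, 3, 1]
  5 → 7: |7-5| = 2, total = 2
  7 → 4: |4-7| = 3, total = 5
  4 → 3: |3-4| = 1, total = 6
  3 → 1: |1-3| = 2, total = 8

Answer: 8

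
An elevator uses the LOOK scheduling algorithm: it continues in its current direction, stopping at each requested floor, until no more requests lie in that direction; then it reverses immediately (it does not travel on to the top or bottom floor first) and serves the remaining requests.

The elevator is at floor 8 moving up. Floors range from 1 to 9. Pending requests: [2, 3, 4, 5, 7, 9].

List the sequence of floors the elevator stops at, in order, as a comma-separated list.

Current: 8, moving UP
Serve above first (ascending): [9]
Then reverse, serve below (descending): [7, 5, 4, 3, 2]

Answer: 9, 7, 5, 4, 3, 2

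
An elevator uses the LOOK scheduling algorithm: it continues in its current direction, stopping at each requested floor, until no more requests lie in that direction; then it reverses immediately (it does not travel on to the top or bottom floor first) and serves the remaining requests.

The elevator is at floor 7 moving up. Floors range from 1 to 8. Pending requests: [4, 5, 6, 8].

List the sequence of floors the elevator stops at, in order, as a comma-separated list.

Answer: 8, 6, 5, 4

Derivation:
Current: 7, moving UP
Serve above first (ascending): [8]
Then reverse, serve below (descending): [6, 5, 4]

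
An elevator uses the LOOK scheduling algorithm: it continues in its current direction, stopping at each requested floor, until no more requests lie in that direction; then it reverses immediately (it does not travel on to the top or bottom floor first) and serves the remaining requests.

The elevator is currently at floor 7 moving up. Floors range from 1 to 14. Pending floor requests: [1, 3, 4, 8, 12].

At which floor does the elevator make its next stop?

Current floor: 7, direction: up
Requests above: [8, 12]
Requests below: [1, 3, 4]
Moving up and requests lie above → nearest above is min([8, 12]) = 8

Answer: 8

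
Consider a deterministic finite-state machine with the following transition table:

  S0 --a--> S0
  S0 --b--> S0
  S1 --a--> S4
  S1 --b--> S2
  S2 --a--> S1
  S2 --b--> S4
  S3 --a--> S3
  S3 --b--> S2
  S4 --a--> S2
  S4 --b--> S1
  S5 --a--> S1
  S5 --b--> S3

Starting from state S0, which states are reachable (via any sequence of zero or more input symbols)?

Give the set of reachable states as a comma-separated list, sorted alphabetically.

BFS from S0:
  visit S0: S0--a-->S0 (seen), S0--b-->S0 (seen)

Answer: S0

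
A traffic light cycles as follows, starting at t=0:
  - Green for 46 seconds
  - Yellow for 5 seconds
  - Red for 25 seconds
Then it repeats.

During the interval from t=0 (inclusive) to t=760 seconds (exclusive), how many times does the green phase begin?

Answer: 10

Derivation:
Cycle = 46+5+25 = 76s
green phase starts at t = k*76 + 0 for k=0,1,2,...
Need k*76+0 < 760 → k < 10.000
k ∈ {0, ..., 9} → 10 starts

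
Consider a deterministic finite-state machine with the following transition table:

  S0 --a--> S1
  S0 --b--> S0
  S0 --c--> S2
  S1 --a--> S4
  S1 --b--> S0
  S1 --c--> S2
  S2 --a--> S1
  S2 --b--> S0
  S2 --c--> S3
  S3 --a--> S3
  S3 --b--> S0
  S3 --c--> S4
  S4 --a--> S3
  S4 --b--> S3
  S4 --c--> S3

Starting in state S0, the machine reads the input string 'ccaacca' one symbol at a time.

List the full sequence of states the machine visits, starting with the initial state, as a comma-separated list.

Answer: S0, S2, S3, S3, S3, S4, S3, S3

Derivation:
Start: S0
  read 'c': S0 --c--> S2
  read 'c': S2 --c--> S3
  read 'a': S3 --a--> S3
  read 'a': S3 --a--> S3
  read 'c': S3 --c--> S4
  read 'c': S4 --c--> S3
  read 'a': S3 --a--> S3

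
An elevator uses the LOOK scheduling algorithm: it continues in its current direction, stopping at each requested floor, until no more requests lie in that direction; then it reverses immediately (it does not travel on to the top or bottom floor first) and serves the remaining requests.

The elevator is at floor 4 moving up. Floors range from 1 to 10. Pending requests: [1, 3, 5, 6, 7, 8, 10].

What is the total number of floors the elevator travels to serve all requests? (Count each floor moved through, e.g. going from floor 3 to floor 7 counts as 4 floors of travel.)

Start at floor 4 moving up, LOOK stop order: [5, 6, 7, 8, 10, 3, 1]
  4 → 5: |5-4| = 1, total = 1
  5 → 6: |6-5| = 1, total = 2
  6 → 7: |7-6| = 1, total = 3
  7 → 8: |8-7| = 1, total = 4
  8 → 10: |10-8| = 2, total = 6
  10 → 3: |3-10| = 7, total = 13
  3 → 1: |1-3| = 2, total = 15

Answer: 15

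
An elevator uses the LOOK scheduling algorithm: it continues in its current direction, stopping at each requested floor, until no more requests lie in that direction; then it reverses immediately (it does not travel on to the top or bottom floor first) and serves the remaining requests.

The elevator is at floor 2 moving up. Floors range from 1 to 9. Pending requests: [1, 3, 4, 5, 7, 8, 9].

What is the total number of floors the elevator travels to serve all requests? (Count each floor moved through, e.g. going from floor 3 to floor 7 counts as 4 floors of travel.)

Start at floor 2 moving up, LOOK stop order: [3, 4, 5, 7, 8, 9, 1]
  2 → 3: |3-2| = 1, total = 1
  3 → 4: |4-3| = 1, total = 2
  4 → 5: |5-4| = 1, total = 3
  5 → 7: |7-5| = 2, total = 5
  7 → 8: |8-7| = 1, total = 6
  8 → 9: |9-8| = 1, total = 7
  9 → 1: |1-9| = 8, total = 15

Answer: 15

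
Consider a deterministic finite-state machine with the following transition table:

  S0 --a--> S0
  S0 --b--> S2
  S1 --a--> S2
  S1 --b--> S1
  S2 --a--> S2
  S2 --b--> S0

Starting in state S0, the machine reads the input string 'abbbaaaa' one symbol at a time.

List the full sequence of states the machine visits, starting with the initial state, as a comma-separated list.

Start: S0
  read 'a': S0 --a--> S0
  read 'b': S0 --b--> S2
  read 'b': S2 --b--> S0
  read 'b': S0 --b--> S2
  read 'a': S2 --a--> S2
  read 'a': S2 --a--> S2
  read 'a': S2 --a--> S2
  read 'a': S2 --a--> S2

Answer: S0, S0, S2, S0, S2, S2, S2, S2, S2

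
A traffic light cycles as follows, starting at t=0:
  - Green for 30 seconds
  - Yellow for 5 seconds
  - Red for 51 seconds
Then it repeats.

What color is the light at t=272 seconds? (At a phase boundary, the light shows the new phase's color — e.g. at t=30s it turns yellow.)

Answer: green

Derivation:
Cycle length = 30 + 5 + 51 = 86s
t = 272, phase_t = 272 mod 86 = 14
14 < 30 (green end) → GREEN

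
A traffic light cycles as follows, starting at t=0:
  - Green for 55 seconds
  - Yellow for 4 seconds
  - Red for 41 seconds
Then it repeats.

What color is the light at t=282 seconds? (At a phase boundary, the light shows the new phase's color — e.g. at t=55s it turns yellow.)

Cycle length = 55 + 4 + 41 = 100s
t = 282, phase_t = 282 mod 100 = 82
82 >= 59 → RED

Answer: red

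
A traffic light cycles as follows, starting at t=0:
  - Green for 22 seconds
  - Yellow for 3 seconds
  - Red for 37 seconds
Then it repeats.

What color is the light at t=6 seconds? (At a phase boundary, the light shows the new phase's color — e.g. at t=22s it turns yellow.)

Answer: green

Derivation:
Cycle length = 22 + 3 + 37 = 62s
t = 6, phase_t = 6 mod 62 = 6
6 < 22 (green end) → GREEN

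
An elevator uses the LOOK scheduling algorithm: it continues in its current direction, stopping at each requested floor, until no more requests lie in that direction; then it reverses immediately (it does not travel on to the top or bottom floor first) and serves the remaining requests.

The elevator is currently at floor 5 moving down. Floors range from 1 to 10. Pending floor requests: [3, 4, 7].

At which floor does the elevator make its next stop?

Answer: 4

Derivation:
Current floor: 5, direction: down
Requests above: [7]
Requests below: [3, 4]
Moving down and requests lie below → nearest below is max([3, 4]) = 4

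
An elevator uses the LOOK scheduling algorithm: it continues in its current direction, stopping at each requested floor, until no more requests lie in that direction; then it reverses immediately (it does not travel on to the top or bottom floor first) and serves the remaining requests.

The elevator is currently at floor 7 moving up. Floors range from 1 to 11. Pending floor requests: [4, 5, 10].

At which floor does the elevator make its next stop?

Answer: 10

Derivation:
Current floor: 7, direction: up
Requests above: [10]
Requests below: [4, 5]
Moving up and requests lie above → nearest above is min([10]) = 10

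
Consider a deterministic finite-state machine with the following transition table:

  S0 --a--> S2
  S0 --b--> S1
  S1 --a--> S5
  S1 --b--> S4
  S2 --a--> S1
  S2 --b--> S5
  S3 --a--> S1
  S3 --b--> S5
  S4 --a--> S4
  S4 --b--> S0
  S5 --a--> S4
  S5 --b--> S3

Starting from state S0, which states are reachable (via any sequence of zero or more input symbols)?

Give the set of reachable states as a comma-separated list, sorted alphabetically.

BFS from S0:
  visit S0: S0--a-->S2 (new), S0--b-->S1 (new)
  visit S2: S2--a-->S1 (seen), S2--b-->S5 (new)
  visit S1: S1--a-->S5 (seen), S1--b-->S4 (new)
  visit S5: S5--a-->S4 (seen), S5--b-->S3 (new)
  visit S4: S4--a-->S4 (seen), S4--b-->S0 (seen)
  visit S3: S3--a-->S1 (seen), S3--b-->S5 (seen)

Answer: S0, S1, S2, S3, S4, S5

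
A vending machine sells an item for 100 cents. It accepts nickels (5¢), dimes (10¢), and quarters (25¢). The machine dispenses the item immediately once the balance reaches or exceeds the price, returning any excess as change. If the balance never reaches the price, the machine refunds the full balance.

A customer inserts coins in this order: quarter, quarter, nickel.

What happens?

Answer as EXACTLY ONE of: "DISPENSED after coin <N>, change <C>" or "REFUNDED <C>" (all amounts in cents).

Answer: REFUNDED 55

Derivation:
Price: 100¢
Coin 1 (quarter, 25¢): balance = 25¢
Coin 2 (quarter, 25¢): balance = 50¢
Coin 3 (nickel, 5¢): balance = 55¢
All coins inserted, balance 55¢ < price 100¢ → REFUND 55¢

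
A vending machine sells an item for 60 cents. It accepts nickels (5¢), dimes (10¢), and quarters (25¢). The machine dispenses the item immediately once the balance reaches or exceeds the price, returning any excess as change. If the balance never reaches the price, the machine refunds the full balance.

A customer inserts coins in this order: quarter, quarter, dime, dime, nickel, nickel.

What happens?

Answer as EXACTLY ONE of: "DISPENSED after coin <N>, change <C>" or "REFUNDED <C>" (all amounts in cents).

Price: 60¢
Coin 1 (quarter, 25¢): balance = 25¢
Coin 2 (quarter, 25¢): balance = 50¢
Coin 3 (dime, 10¢): balance = 60¢
  → balance >= price → DISPENSE, change = 60 - 60 = 0¢

Answer: DISPENSED after coin 3, change 0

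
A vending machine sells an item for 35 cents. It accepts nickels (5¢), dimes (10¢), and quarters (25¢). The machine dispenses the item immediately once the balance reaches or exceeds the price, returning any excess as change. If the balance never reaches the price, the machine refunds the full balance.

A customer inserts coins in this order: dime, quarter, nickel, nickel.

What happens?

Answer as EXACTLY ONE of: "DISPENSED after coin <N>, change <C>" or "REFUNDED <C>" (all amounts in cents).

Answer: DISPENSED after coin 2, change 0

Derivation:
Price: 35¢
Coin 1 (dime, 10¢): balance = 10¢
Coin 2 (quarter, 25¢): balance = 35¢
  → balance >= price → DISPENSE, change = 35 - 35 = 0¢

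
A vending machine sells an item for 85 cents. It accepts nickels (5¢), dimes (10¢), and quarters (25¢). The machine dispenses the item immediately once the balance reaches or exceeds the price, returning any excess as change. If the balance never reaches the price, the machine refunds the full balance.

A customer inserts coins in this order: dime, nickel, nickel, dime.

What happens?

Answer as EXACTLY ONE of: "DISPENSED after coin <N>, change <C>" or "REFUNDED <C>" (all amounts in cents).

Price: 85¢
Coin 1 (dime, 10¢): balance = 10¢
Coin 2 (nickel, 5¢): balance = 15¢
Coin 3 (nickel, 5¢): balance = 20¢
Coin 4 (dime, 10¢): balance = 30¢
All coins inserted, balance 30¢ < price 85¢ → REFUND 30¢

Answer: REFUNDED 30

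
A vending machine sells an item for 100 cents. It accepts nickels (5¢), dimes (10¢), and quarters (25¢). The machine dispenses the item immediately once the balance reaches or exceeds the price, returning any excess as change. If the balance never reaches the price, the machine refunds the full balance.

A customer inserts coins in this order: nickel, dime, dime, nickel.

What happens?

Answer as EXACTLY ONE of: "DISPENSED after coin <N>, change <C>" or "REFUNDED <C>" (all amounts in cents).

Price: 100¢
Coin 1 (nickel, 5¢): balance = 5¢
Coin 2 (dime, 10¢): balance = 15¢
Coin 3 (dime, 10¢): balance = 25¢
Coin 4 (nickel, 5¢): balance = 30¢
All coins inserted, balance 30¢ < price 100¢ → REFUND 30¢

Answer: REFUNDED 30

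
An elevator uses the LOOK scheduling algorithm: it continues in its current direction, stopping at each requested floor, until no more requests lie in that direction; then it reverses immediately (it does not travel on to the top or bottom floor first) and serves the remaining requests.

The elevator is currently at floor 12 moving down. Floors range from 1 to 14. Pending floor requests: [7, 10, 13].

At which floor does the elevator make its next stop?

Answer: 10

Derivation:
Current floor: 12, direction: down
Requests above: [13]
Requests below: [7, 10]
Moving down and requests lie below → nearest below is max([7, 10]) = 10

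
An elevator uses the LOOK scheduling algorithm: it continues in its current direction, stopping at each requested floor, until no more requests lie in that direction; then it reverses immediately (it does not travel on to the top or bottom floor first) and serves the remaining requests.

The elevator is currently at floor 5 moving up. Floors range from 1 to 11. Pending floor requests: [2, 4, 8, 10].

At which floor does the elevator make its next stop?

Answer: 8

Derivation:
Current floor: 5, direction: up
Requests above: [8, 10]
Requests below: [2, 4]
Moving up and requests lie above → nearest above is min([8, 10]) = 8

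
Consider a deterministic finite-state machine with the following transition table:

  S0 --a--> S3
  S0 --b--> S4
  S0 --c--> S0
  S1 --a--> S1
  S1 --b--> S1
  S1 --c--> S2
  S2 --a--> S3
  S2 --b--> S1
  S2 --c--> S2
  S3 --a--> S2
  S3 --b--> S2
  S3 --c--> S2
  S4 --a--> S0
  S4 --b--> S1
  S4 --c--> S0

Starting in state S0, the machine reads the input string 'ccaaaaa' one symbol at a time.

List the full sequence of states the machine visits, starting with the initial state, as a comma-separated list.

Answer: S0, S0, S0, S3, S2, S3, S2, S3

Derivation:
Start: S0
  read 'c': S0 --c--> S0
  read 'c': S0 --c--> S0
  read 'a': S0 --a--> S3
  read 'a': S3 --a--> S2
  read 'a': S2 --a--> S3
  read 'a': S3 --a--> S2
  read 'a': S2 --a--> S3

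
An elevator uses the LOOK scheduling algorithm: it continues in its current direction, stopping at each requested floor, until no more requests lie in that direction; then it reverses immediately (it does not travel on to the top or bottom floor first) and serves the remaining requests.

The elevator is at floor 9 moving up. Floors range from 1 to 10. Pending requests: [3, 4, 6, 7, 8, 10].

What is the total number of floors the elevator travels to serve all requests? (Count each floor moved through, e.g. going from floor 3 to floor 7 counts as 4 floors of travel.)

Answer: 8

Derivation:
Start at floor 9 moving up, LOOK stop order: [10, 8, 7, 6, 4, 3]
  9 → 10: |10-9| = 1, total = 1
  10 → 8: |8-10| = 2, total = 3
  8 → 7: |7-8| = 1, total = 4
  7 → 6: |6-7| = 1, total = 5
  6 → 4: |4-6| = 2, total = 7
  4 → 3: |3-4| = 1, total = 8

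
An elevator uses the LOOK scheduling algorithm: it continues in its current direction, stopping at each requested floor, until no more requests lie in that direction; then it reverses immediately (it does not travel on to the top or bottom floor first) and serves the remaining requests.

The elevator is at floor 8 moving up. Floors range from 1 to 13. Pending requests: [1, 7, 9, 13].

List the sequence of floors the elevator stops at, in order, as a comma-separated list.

Current: 8, moving UP
Serve above first (ascending): [9, 13]
Then reverse, serve below (descending): [7, 1]

Answer: 9, 13, 7, 1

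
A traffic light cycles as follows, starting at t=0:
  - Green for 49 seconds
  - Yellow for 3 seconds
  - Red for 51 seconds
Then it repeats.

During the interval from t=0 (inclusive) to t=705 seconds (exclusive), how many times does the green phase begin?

Answer: 7

Derivation:
Cycle = 49+3+51 = 103s
green phase starts at t = k*103 + 0 for k=0,1,2,...
Need k*103+0 < 705 → k < 6.845
k ∈ {0, ..., 6} → 7 starts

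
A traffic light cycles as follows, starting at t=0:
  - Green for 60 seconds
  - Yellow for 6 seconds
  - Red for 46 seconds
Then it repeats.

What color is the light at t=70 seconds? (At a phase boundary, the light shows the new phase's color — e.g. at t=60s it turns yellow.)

Answer: red

Derivation:
Cycle length = 60 + 6 + 46 = 112s
t = 70, phase_t = 70 mod 112 = 70
70 >= 66 → RED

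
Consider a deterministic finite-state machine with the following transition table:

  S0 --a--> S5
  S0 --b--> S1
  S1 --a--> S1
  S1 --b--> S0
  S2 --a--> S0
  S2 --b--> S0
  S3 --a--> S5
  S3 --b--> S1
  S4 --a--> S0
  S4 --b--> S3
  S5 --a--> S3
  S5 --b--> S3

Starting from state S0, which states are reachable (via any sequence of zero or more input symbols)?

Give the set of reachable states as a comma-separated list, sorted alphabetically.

Answer: S0, S1, S3, S5

Derivation:
BFS from S0:
  visit S0: S0--a-->S5 (new), S0--b-->S1 (new)
  visit S5: S5--a-->S3 (new), S5--b-->S3 (seen)
  visit S1: S1--a-->S1 (seen), S1--b-->S0 (seen)
  visit S3: S3--a-->S5 (seen), S3--b-->S1 (seen)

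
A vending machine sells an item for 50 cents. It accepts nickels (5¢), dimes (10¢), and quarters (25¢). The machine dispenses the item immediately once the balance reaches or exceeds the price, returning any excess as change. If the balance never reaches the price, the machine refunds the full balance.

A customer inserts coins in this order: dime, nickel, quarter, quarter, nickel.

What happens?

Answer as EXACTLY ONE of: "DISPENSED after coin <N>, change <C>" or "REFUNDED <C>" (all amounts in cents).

Answer: DISPENSED after coin 4, change 15

Derivation:
Price: 50¢
Coin 1 (dime, 10¢): balance = 10¢
Coin 2 (nickel, 5¢): balance = 15¢
Coin 3 (quarter, 25¢): balance = 40¢
Coin 4 (quarter, 25¢): balance = 65¢
  → balance >= price → DISPENSE, change = 65 - 50 = 15¢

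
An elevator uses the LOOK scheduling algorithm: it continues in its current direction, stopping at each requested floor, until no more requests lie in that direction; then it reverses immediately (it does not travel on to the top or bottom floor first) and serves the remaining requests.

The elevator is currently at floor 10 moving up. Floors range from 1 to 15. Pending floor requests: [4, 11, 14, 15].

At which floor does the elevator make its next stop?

Answer: 11

Derivation:
Current floor: 10, direction: up
Requests above: [11, 14, 15]
Requests below: [4]
Moving up and requests lie above → nearest above is min([11, 14, 15]) = 11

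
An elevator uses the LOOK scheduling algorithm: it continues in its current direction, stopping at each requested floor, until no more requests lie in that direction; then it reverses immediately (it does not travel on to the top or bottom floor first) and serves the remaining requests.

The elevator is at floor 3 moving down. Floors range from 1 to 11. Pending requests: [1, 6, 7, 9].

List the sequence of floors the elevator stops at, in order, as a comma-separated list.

Current: 3, moving DOWN
Serve below first (descending): [1]
Then reverse, serve above (ascending): [6, 7, 9]

Answer: 1, 6, 7, 9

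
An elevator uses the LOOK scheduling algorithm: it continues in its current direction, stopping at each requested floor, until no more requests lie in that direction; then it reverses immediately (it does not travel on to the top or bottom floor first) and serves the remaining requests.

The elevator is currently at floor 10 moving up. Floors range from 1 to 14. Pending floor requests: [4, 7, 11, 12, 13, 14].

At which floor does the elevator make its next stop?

Answer: 11

Derivation:
Current floor: 10, direction: up
Requests above: [11, 12, 13, 14]
Requests below: [4, 7]
Moving up and requests lie above → nearest above is min([11, 12, 13, 14]) = 11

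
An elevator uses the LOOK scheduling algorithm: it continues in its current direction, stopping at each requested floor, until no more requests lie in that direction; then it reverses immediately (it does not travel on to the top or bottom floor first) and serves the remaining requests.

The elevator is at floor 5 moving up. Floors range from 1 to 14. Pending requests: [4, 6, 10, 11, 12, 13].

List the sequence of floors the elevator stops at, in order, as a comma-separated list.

Answer: 6, 10, 11, 12, 13, 4

Derivation:
Current: 5, moving UP
Serve above first (ascending): [6, 10, 11, 12, 13]
Then reverse, serve below (descending): [4]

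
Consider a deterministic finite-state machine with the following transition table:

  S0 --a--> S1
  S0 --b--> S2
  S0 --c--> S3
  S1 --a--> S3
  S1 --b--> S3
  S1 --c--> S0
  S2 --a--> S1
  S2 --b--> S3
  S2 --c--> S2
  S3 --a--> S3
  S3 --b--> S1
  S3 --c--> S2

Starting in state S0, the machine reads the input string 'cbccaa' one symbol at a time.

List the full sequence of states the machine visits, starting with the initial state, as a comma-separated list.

Answer: S0, S3, S1, S0, S3, S3, S3

Derivation:
Start: S0
  read 'c': S0 --c--> S3
  read 'b': S3 --b--> S1
  read 'c': S1 --c--> S0
  read 'c': S0 --c--> S3
  read 'a': S3 --a--> S3
  read 'a': S3 --a--> S3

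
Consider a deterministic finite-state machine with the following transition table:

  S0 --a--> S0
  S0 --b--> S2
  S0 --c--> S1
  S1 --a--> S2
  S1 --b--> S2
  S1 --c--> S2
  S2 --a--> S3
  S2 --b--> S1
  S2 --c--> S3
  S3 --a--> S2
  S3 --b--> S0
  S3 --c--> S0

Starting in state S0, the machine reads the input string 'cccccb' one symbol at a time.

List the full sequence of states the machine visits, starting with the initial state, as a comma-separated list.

Start: S0
  read 'c': S0 --c--> S1
  read 'c': S1 --c--> S2
  read 'c': S2 --c--> S3
  read 'c': S3 --c--> S0
  read 'c': S0 --c--> S1
  read 'b': S1 --b--> S2

Answer: S0, S1, S2, S3, S0, S1, S2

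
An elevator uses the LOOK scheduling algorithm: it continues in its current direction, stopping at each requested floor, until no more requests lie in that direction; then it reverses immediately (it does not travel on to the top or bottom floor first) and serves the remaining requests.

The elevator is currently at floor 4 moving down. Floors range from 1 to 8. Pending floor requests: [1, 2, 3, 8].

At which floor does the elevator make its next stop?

Current floor: 4, direction: down
Requests above: [8]
Requests below: [1, 2, 3]
Moving down and requests lie below → nearest below is max([1, 2, 3]) = 3

Answer: 3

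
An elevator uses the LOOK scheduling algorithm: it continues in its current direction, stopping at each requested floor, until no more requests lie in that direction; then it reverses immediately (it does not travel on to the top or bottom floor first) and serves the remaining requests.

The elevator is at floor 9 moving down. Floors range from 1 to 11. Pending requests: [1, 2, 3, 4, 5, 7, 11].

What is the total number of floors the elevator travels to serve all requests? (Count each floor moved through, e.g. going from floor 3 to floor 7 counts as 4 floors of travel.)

Answer: 18

Derivation:
Start at floor 9 moving down, LOOK stop order: [7, 5, 4, 3, 2, 1, 11]
  9 → 7: |7-9| = 2, total = 2
  7 → 5: |5-7| = 2, total = 4
  5 → 4: |4-5| = 1, total = 5
  4 → 3: |3-4| = 1, total = 6
  3 → 2: |2-3| = 1, total = 7
  2 → 1: |1-2| = 1, total = 8
  1 → 11: |11-1| = 10, total = 18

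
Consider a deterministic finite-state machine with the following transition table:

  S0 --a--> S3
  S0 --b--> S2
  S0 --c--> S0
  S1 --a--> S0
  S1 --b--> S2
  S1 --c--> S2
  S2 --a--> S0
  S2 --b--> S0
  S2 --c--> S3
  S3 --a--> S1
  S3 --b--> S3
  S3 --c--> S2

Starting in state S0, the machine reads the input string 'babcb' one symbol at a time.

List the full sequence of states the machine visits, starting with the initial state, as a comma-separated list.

Answer: S0, S2, S0, S2, S3, S3

Derivation:
Start: S0
  read 'b': S0 --b--> S2
  read 'a': S2 --a--> S0
  read 'b': S0 --b--> S2
  read 'c': S2 --c--> S3
  read 'b': S3 --b--> S3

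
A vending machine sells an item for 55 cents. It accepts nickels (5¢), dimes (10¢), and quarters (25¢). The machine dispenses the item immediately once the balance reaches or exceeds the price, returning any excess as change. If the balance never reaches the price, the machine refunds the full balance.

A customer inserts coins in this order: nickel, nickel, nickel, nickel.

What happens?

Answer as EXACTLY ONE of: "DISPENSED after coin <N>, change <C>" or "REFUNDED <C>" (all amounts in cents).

Answer: REFUNDED 20

Derivation:
Price: 55¢
Coin 1 (nickel, 5¢): balance = 5¢
Coin 2 (nickel, 5¢): balance = 10¢
Coin 3 (nickel, 5¢): balance = 15¢
Coin 4 (nickel, 5¢): balance = 20¢
All coins inserted, balance 20¢ < price 55¢ → REFUND 20¢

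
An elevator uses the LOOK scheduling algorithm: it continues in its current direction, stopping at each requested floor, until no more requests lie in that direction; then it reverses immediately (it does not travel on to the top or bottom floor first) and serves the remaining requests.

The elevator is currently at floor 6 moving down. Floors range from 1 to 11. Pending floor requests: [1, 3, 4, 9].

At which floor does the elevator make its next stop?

Answer: 4

Derivation:
Current floor: 6, direction: down
Requests above: [9]
Requests below: [1, 3, 4]
Moving down and requests lie below → nearest below is max([1, 3, 4]) = 4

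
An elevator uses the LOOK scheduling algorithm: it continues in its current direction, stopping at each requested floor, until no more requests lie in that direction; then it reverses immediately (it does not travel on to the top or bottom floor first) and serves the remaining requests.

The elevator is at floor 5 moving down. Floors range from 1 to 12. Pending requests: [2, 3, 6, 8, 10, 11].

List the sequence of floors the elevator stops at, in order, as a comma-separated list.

Current: 5, moving DOWN
Serve below first (descending): [3, 2]
Then reverse, serve above (ascending): [6, 8, 10, 11]

Answer: 3, 2, 6, 8, 10, 11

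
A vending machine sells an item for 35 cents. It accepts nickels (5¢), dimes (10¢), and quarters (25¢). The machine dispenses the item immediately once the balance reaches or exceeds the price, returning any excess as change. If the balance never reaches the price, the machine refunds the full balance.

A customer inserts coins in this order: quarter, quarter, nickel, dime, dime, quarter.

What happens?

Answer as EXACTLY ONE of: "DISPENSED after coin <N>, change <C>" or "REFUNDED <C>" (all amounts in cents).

Answer: DISPENSED after coin 2, change 15

Derivation:
Price: 35¢
Coin 1 (quarter, 25¢): balance = 25¢
Coin 2 (quarter, 25¢): balance = 50¢
  → balance >= price → DISPENSE, change = 50 - 35 = 15¢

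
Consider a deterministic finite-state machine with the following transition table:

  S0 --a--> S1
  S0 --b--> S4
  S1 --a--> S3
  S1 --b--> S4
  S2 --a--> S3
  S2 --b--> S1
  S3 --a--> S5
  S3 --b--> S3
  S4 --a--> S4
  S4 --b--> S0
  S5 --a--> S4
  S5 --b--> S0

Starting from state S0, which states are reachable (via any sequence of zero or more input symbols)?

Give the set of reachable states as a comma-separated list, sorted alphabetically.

BFS from S0:
  visit S0: S0--a-->S1 (new), S0--b-->S4 (new)
  visit S1: S1--a-->S3 (new), S1--b-->S4 (seen)
  visit S4: S4--a-->S4 (seen), S4--b-->S0 (seen)
  visit S3: S3--a-->S5 (new), S3--b-->S3 (seen)
  visit S5: S5--a-->S4 (seen), S5--b-->S0 (seen)

Answer: S0, S1, S3, S4, S5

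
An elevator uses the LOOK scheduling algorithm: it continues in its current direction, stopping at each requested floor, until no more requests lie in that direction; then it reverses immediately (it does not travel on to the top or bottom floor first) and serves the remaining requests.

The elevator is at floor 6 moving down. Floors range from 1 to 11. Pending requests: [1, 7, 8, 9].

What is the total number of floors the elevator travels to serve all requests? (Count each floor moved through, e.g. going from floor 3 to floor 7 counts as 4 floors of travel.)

Answer: 13

Derivation:
Start at floor 6 moving down, LOOK stop order: [1, 7, 8, 9]
  6 → 1: |1-6| = 5, total = 5
  1 → 7: |7-1| = 6, total = 11
  7 → 8: |8-7| = 1, total = 12
  8 → 9: |9-8| = 1, total = 13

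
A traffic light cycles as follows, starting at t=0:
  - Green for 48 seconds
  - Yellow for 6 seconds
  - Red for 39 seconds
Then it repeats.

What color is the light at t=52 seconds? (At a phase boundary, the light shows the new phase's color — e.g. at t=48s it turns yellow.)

Answer: yellow

Derivation:
Cycle length = 48 + 6 + 39 = 93s
t = 52, phase_t = 52 mod 93 = 52
48 <= 52 < 54 (yellow end) → YELLOW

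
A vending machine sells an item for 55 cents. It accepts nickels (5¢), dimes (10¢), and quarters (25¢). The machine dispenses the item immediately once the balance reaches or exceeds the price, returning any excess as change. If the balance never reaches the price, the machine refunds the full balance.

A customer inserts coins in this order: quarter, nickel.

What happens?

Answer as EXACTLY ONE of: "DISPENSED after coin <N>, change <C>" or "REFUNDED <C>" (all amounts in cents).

Answer: REFUNDED 30

Derivation:
Price: 55¢
Coin 1 (quarter, 25¢): balance = 25¢
Coin 2 (nickel, 5¢): balance = 30¢
All coins inserted, balance 30¢ < price 55¢ → REFUND 30¢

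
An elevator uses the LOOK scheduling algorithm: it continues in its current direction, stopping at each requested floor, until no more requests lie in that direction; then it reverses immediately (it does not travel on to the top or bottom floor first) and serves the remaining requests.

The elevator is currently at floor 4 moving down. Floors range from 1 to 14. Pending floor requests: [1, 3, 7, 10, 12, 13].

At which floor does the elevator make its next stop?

Answer: 3

Derivation:
Current floor: 4, direction: down
Requests above: [7, 10, 12, 13]
Requests below: [1, 3]
Moving down and requests lie below → nearest below is max([1, 3]) = 3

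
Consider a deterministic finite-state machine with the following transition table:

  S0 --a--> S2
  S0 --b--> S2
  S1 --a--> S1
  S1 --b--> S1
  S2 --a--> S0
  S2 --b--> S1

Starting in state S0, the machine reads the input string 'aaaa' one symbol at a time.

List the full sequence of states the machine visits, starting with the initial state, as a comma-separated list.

Answer: S0, S2, S0, S2, S0

Derivation:
Start: S0
  read 'a': S0 --a--> S2
  read 'a': S2 --a--> S0
  read 'a': S0 --a--> S2
  read 'a': S2 --a--> S0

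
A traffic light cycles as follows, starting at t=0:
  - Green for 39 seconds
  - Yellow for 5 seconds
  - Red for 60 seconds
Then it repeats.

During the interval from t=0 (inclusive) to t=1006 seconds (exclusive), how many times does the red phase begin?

Answer: 10

Derivation:
Cycle = 39+5+60 = 104s
red phase starts at t = k*104 + 44 for k=0,1,2,...
Need k*104+44 < 1006 → k < 9.250
k ∈ {0, ..., 9} → 10 starts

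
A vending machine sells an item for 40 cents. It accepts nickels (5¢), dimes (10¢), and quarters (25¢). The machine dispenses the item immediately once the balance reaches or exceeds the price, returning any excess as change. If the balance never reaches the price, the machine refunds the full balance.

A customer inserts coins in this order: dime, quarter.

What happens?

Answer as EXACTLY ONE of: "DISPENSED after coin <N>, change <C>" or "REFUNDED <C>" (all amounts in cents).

Answer: REFUNDED 35

Derivation:
Price: 40¢
Coin 1 (dime, 10¢): balance = 10¢
Coin 2 (quarter, 25¢): balance = 35¢
All coins inserted, balance 35¢ < price 40¢ → REFUND 35¢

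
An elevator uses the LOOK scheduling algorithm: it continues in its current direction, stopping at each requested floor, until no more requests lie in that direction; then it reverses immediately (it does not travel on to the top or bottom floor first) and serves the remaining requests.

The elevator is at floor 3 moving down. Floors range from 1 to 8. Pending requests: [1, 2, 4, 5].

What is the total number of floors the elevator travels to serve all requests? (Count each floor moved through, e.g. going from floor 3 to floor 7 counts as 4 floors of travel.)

Answer: 6

Derivation:
Start at floor 3 moving down, LOOK stop order: [2, 1, 4, 5]
  3 → 2: |2-3| = 1, total = 1
  2 → 1: |1-2| = 1, total = 2
  1 → 4: |4-1| = 3, total = 5
  4 → 5: |5-4| = 1, total = 6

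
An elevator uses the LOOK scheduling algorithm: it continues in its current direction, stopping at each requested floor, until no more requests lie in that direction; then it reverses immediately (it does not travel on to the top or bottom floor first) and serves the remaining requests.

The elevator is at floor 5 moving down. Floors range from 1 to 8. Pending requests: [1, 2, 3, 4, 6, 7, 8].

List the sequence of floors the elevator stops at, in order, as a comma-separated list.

Current: 5, moving DOWN
Serve below first (descending): [4, 3, 2, 1]
Then reverse, serve above (ascending): [6, 7, 8]

Answer: 4, 3, 2, 1, 6, 7, 8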